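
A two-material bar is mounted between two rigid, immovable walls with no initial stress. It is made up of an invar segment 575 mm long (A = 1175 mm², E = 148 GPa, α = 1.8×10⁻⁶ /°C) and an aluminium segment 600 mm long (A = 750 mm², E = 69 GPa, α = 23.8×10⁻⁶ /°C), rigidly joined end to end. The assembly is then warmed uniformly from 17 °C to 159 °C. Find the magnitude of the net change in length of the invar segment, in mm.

Free thermal expansion of the whole bar: Σ αᵢΔT Lᵢ = 1.8×10⁻⁶×142×575 + 23.8×10⁻⁶×142×600 = 2.175 mm.
The rigid supports impose zero overall length change; the single axial force P common to all segments must satisfy P Σ Lᵢ/(AᵢEᵢ) = δ_free.
Σ Lᵢ/(AᵢEᵢ) = 575/(1175×148×10³) + 600/(750×69×10³) = 1.49×10⁻⁵ mm/N.
Hence P = δ_free / Σ(L/AE) = 2.175/1.49×10⁻⁵ = 145.9 kN (compressive).
For the invar segment, free thermal change = 1.8×10⁻⁶×142×575 = 0.147 mm and elastic change from P = 145900×575/(1175×148×10³) = 0.4826 mm; these oppose, so the net change is 0.336 mm (segment shortens).

|ΔL| ≈ 0.336 mm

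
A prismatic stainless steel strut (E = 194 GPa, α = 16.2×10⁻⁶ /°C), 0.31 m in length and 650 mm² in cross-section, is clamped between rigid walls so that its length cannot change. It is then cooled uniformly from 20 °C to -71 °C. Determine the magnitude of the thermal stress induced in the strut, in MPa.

σ ≈ 286 MPa (tensile)

Because both ends are immovable the net strain is zero, and the suppressed thermal strain is αΔT = 16.2×10⁻⁶ × 91 = 1474.2×10⁻⁶.
σ = EαΔT = 194×10³ × 16.2×10⁻⁶ × 91 = 286 MPa (tensile; the strut is trying to contract).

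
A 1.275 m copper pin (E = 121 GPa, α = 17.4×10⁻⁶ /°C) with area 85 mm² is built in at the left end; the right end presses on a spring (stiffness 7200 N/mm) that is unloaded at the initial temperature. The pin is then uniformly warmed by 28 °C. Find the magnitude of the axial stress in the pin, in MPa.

If the spring were absent the pin would lengthen by αΔT L = 17.4×10⁻⁶ × 28 × 1275 = 0.6212 mm.
With a force P in the spring, the elastic change of the pin is PL/(AE) and that of the spring is P/k; compatibility requires their sum to equal δ_free.
P [ L/(AE) + 1/k ] = δ_free → P [ 1275/(85×121×10³) + 1/(7200) ] = 0.6212.
P = 0.6212 / 0.0002629 = 2363 N.
σ = P/A = 2363/85 = 27.8 MPa.

σ ≈ 27.8 MPa (compressive)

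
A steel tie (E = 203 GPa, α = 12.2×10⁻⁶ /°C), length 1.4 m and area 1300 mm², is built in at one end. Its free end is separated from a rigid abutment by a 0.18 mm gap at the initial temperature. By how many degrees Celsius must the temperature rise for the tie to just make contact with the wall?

ΔT ≈ 10.5 °C

The gap closes when αΔT L = 0.18 mm, since the tie is still unstressed at that instant.
So ΔT = g/(αL) = 0.18/(12.2×10⁻⁶ × 1400) = 10.54 °C.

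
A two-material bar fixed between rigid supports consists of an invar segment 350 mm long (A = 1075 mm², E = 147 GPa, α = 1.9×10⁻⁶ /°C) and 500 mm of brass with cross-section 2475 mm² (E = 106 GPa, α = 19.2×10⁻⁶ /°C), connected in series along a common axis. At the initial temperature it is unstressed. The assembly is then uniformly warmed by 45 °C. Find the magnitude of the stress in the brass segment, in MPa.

σ ≈ 45.3 MPa (compressive)

Free thermal expansion of the whole bar: Σ αᵢΔT Lᵢ = 1.9×10⁻⁶×45×350 + 19.2×10⁻⁶×45×500 = 0.4619 mm.
The walls prevent any net length change, so an axial force P (same in every segment) develops. Compatibility: P · Σ Lᵢ/(AᵢEᵢ) = δ_free.
Σ Lᵢ/(AᵢEᵢ) = 350/(1075×147×10³) + 500/(2475×106×10³) = 4.121×10⁻⁶ mm/N.
P = 0.4619 / 4.121×10⁻⁶ = 112100 N = 112.1 kN, compressive.
σ_{brass} = P / A = 112100 / 2475 = 45.29 MPa.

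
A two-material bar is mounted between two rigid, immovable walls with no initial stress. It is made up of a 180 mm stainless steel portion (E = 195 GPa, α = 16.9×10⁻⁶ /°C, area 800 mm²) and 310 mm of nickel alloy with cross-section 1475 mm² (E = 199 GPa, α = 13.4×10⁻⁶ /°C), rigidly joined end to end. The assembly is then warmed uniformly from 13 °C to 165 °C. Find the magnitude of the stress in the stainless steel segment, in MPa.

Free thermal expansion of the whole bar: Σ αᵢΔT Lᵢ = 16.9×10⁻⁶×152×180 + 13.4×10⁻⁶×152×310 = 1.094 mm.
The rigid supports impose zero overall length change; the single axial force P common to all segments must satisfy P Σ Lᵢ/(AᵢEᵢ) = δ_free.
The series flexibility is Σ Lᵢ/(AᵢEᵢ) = 180/(800×195×10³) + 310/(1475×199×10³) = 2.21×10⁻⁶ mm/N.
P = 1.094 / 2.21×10⁻⁶ = 494900 N = 494.9 kN, compressive.
σ_{stainless steel} = P / A = 494900 / 800 = 618.7 MPa.

σ ≈ 619 MPa (compressive)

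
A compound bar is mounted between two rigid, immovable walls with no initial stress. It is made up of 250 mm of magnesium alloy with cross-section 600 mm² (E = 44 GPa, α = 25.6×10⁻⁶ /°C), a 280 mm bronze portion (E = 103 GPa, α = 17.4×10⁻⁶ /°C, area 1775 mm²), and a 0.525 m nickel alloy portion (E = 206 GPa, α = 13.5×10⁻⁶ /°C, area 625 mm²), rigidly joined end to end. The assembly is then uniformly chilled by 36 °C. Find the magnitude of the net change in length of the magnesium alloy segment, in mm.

With the walls removed the bar would change length by δ_free = Σ αᵢΔT Lᵢ = 25.6×10⁻⁶×36×250 + 17.4×10⁻⁶×36×280 + 13.5×10⁻⁶×36×525 = 0.6609 mm.
The rigid supports impose zero overall length change; the single axial force P common to all segments must satisfy P Σ Lᵢ/(AᵢEᵢ) = δ_free.
Σ Lᵢ/(AᵢEᵢ) = 250/(600×44×10³) + 280/(1775×103×10³) + 525/(625×206×10³) = 1.508×10⁻⁵ mm/N.
P = 0.6609 / 1.508×10⁻⁵ = 43830 N = 43.83 kN, tensile.
For the magnesium alloy segment, free thermal change = 25.6×10⁻⁶×36×250 = 0.2304 mm and elastic change from P = 43830×250/(600×44×10³) = 0.4151 mm; these oppose, so the net change is 0.185 mm (segment lengthens).

|ΔL| ≈ 0.185 mm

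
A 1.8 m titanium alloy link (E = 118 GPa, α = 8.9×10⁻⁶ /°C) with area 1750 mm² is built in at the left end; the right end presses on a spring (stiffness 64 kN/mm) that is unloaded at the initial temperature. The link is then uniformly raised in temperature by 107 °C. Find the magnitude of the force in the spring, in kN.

P ≈ 70.4 kN

If the spring were absent the link would lengthen by αΔT L = 8.9×10⁻⁶ × 107 × 1800 = 1.714 mm.
Let P be the compressive force at the spring. The link shortens elastically by PL/(AE) and the spring compresses by P/k; together these equal δ_free.
So P = δ_free / [L/(AE) + 1/k] = 1.714 / [ 1800/(1750×118×10³) + 1/(64×10³) ].
P = 1.714 / 2.434×10⁻⁵ = 70420 N.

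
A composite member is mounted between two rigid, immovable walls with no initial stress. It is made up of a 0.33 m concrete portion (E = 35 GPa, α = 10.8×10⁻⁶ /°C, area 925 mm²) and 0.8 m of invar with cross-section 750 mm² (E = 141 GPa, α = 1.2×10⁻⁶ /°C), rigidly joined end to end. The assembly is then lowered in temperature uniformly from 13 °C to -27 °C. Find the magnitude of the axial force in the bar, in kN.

P ≈ 10.2 kN (tensile)

With the walls removed the bar would change length by δ_free = Σ αᵢΔT Lᵢ = 10.8×10⁻⁶×40×330 + 1.2×10⁻⁶×40×800 = 0.181 mm.
The walls prevent any net length change, so an axial force P (same in every segment) develops. Compatibility: P · Σ Lᵢ/(AᵢEᵢ) = δ_free.
The series flexibility is Σ Lᵢ/(AᵢEᵢ) = 330/(925×35×10³) + 800/(750×141×10³) = 1.776×10⁻⁵ mm/N.
P = 0.181 / 1.776×10⁻⁵ = 10190 N = 10.19 kN, tensile.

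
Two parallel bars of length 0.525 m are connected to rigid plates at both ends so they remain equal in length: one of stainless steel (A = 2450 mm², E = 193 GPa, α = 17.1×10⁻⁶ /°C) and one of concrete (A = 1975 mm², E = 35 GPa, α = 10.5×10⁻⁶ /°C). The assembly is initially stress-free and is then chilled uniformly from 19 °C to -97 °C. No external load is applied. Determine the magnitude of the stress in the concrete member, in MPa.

The stainless steel has the larger α, so on cooling it would change length more than the concrete if both were free. The rigid plates force a common final length, so the stainless steel is put into tension and the concrete into compression, with equal and opposite forces P (no external load).
Setting the final lengths equal and cancelling L: (α₁ − α₂)ΔT = P/(A₁E₁) + P/(A₂E₂).
|α₁ − α₂|·ΔT = 6.6×10⁻⁶ × 116 = 0.0007656.
1/(A₁E₁) + 1/(A₂E₂) = 1/(2450×193×10³) + 1/(1975×35×10³) = 1.658×10⁻⁸ N⁻¹.
P = 0.0007656 / 1.658×10⁻⁸ = 46170 N = 46.17 kN.
σ_{concrete} = P/A₂ = 46170/1975 = 23.38 MPa, compressive.

σ ≈ 23.4 MPa (compressive)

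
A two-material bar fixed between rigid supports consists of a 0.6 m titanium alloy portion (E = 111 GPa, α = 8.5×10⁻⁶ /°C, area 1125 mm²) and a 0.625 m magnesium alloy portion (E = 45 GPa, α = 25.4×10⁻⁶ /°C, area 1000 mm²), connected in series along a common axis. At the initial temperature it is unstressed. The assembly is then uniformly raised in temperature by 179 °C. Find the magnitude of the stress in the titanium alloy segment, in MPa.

σ ≈ 179 MPa (compressive)

If the supports were absent, the total length change would be Σ αᵢΔT Lᵢ = 8.5×10⁻⁶×179×600 + 25.4×10⁻⁶×179×625 = 3.755 mm.
The rigid supports impose zero overall length change; the single axial force P common to all segments must satisfy P Σ Lᵢ/(AᵢEᵢ) = δ_free.
The series flexibility is Σ Lᵢ/(AᵢEᵢ) = 600/(1125×111×10³) + 625/(1000×45×10³) = 1.869×10⁻⁵ mm/N.
So P = 3.755 / 1.869×10⁻⁵ = 200.8 kN, compressive.
σ_{titanium alloy} = P / A = 200800 / 1125 = 178.5 MPa.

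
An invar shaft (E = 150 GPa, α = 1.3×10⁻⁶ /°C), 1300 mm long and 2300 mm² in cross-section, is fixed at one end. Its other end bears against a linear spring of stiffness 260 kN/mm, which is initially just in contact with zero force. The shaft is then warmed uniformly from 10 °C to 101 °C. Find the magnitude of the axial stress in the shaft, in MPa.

If the spring were absent the shaft would lengthen by αΔT L = 1.3×10⁻⁶ × 91 × 1300 = 0.1538 mm.
With a force P in the spring, the elastic change of the shaft is PL/(AE) and that of the spring is P/k; compatibility requires their sum to equal δ_free.
P [ L/(AE) + 1/k ] = δ_free → P [ 1300/(2300×150×10³) + 1/(260×10³) ] = 0.1538.
P = 0.1538 / 7.614×10⁻⁶ = 20200 N.
σ = P/A = 20200/2300 = 8.782 MPa.

σ ≈ 8.78 MPa (compressive)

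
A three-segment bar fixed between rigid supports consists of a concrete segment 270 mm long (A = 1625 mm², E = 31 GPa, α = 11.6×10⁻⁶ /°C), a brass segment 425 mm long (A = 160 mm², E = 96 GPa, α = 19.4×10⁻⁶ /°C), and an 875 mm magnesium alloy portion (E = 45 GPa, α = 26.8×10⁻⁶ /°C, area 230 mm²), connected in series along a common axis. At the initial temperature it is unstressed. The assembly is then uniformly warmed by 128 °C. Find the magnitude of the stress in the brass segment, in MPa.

Free thermal expansion of the whole bar: Σ αᵢΔT Lᵢ = 11.6×10⁻⁶×128×270 + 19.4×10⁻⁶×128×425 + 26.8×10⁻⁶×128×875 = 4.458 mm.
Since the ends are fixed, an axial force P builds up, equal in every segment, with P · Σ Lᵢ/(AᵢEᵢ) = δ_free.
Σ Lᵢ/(AᵢEᵢ) = 270/(1625×31×10³) + 425/(160×96×10³) + 875/(230×45×10³) = 0.0001176 mm/N.
So P = 4.458 / 0.0001176 = 37.92 kN, compressive.
σ_{brass} = P / A = 37920 / 160 = 237 MPa.

σ ≈ 237 MPa (compressive)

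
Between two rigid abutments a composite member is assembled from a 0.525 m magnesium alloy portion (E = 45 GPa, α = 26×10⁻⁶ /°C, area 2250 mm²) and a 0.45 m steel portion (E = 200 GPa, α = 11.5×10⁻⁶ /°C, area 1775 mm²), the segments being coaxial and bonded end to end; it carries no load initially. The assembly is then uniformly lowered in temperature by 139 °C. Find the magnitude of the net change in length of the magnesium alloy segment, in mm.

|ΔL| ≈ 0.205 mm

If the supports were absent, the total length change would be Σ αᵢΔT Lᵢ = 26×10⁻⁶×139×525 + 11.5×10⁻⁶×139×450 = 2.617 mm.
The rigid supports impose zero overall length change; the single axial force P common to all segments must satisfy P Σ Lᵢ/(AᵢEᵢ) = δ_free.
Σ Lᵢ/(AᵢEᵢ) = 525/(2250×45×10³) + 450/(1775×200×10³) = 6.453×10⁻⁶ mm/N.
So P = 2.617 / 6.453×10⁻⁶ = 405.5 kN, tensile.
For the magnesium alloy segment, free thermal change = 26×10⁻⁶×139×525 = 1.897 mm and elastic change from P = 405500×525/(2250×45×10³) = 2.103 mm; these oppose, so the net change is 0.205 mm (segment lengthens).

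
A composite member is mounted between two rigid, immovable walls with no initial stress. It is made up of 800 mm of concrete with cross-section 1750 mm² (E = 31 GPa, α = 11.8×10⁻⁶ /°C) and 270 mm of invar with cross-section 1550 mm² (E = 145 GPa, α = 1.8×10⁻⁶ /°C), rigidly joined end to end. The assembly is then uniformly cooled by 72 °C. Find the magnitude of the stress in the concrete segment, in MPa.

σ ≈ 25.6 MPa (tensile)

If the supports were absent, the total length change would be Σ αᵢΔT Lᵢ = 11.8×10⁻⁶×72×800 + 1.8×10⁻⁶×72×270 = 0.7147 mm.
The rigid supports impose zero overall length change; the single axial force P common to all segments must satisfy P Σ Lᵢ/(AᵢEᵢ) = δ_free.
The series flexibility is Σ Lᵢ/(AᵢEᵢ) = 800/(1750×31×10³) + 270/(1550×145×10³) = 1.595×10⁻⁵ mm/N.
So P = 0.7147 / 1.595×10⁻⁵ = 44.81 kN, tensile.
σ_{concrete} = P / A = 44810 / 1750 = 25.61 MPa.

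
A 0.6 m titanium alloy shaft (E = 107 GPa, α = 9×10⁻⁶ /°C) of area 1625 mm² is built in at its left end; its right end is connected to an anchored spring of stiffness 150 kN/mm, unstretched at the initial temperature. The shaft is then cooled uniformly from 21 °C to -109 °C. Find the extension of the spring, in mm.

If the spring were absent the shaft would shorten by αΔT L = 9×10⁻⁶ × 130 × 600 = 0.702 mm.
Let P be the tensile force in the spring. The shaft extends elastically by PL/(AE) and the spring stretches by P/k; together these equal δ_free.
So P = δ_free / [L/(AE) + 1/k] = 0.702 / [ 600/(1625×107×10³) + 1/(150×10³) ].
P = 0.702 / 1.012×10⁻⁵ = 69390 N.
Spring extension = P/k = 69390/(150×10³) = 0.4626 mm.

δ ≈ 0.463 mm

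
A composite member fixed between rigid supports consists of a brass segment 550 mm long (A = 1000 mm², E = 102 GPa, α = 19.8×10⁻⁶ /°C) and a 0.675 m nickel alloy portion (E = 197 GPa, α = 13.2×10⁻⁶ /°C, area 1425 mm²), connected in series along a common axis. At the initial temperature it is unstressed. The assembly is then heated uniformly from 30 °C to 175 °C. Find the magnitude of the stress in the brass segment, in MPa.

With the walls removed the bar would change length by δ_free = Σ αᵢΔT Lᵢ = 19.8×10⁻⁶×145×550 + 13.2×10⁻⁶×145×675 = 2.871 mm.
Since the ends are fixed, an axial force P builds up, equal in every segment, with P · Σ Lᵢ/(AᵢEᵢ) = δ_free.
The series flexibility is Σ Lᵢ/(AᵢEᵢ) = 550/(1000×102×10³) + 675/(1425×197×10³) = 7.797×10⁻⁶ mm/N.
Hence P = δ_free / Σ(L/AE) = 2.871/7.797×10⁻⁶ = 368.2 kN (compressive).
σ_{brass} = P / A = 368200 / 1000 = 368.2 MPa.

σ ≈ 368 MPa (compressive)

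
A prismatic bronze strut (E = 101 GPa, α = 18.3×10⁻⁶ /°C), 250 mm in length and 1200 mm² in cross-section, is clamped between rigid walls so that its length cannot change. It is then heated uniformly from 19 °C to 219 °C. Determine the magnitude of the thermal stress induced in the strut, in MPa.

The supports are rigid, so the total axial strain is zero. The restrained thermal strain is ε = αΔT = 18.3×10⁻⁶ × 200 = 3660×10⁻⁶.
Hence σ = E·αΔT = 101×10³ × 3660×10⁻⁶ = 369.7 MPa, compressive.

σ ≈ 370 MPa (compressive)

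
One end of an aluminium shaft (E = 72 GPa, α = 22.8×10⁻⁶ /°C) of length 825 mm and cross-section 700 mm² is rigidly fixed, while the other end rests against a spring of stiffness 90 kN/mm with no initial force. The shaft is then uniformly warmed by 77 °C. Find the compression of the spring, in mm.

δ ≈ 0.586 mm

The unrestrained thermal change is αΔT L = 22.8×10⁻⁶ × 77 × 825 = 1.448 mm.
Let P be the compressive force at the spring. The shaft shortens elastically by PL/(AE) and the spring compresses by P/k; together these equal δ_free.
P [ L/(AE) + 1/k ] = δ_free → P [ 825/(700×72×10³) + 1/(90×10³) ] = 1.448.
P = 1.448 / 2.748×10⁻⁵ = 52710 N.
Spring compression = P/k = 52710/(90×10³) = 0.5856 mm.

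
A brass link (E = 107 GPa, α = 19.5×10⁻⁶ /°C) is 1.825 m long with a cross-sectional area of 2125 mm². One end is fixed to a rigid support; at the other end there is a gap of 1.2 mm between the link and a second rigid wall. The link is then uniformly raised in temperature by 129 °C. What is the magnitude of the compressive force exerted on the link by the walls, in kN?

P ≈ 422 kN

Unrestrained expansion: δ_free = αΔT L = 19.5×10⁻⁶ × 129 × 1825 = 4.591 mm.
This exceeds the 1.2 mm gap, so the wall pushes back. The portion of expansion that must be recovered elastically is δ_free − gap = 4.591 − 1.2 = 3.391 mm.
Compatibility: PL/(AE) = 3.391 mm, so σ = P/A = E × (3.391/1825) = 198.8 MPa.
P = σA = 198.8 × 2125 = 422.5 kN.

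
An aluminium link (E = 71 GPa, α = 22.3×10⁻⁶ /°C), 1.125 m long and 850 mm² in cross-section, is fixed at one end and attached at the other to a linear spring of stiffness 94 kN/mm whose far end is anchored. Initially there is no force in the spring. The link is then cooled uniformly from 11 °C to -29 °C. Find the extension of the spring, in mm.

The unrestrained thermal change is αΔT L = 22.3×10⁻⁶ × 40 × 1125 = 1.004 mm.
With a force P in the spring, the elastic change of the link is PL/(AE) and that of the spring is P/k; compatibility requires their sum to equal δ_free.
P [ L/(AE) + 1/k ] = δ_free → P [ 1125/(850×71×10³) + 1/(94×10³) ] = 1.004.
P = 1.004 / 2.928×10⁻⁵ = 34270 N.
Spring extension = P/k = 34270/(94×10³) = 0.3646 mm.

δ ≈ 0.365 mm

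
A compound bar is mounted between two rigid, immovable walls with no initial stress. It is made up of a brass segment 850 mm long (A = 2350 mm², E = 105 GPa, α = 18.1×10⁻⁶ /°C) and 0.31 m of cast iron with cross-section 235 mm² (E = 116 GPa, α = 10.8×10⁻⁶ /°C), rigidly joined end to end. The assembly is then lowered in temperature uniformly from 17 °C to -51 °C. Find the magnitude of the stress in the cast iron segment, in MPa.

With the walls removed the bar would change length by δ_free = Σ αᵢΔT Lᵢ = 18.1×10⁻⁶×68×850 + 10.8×10⁻⁶×68×310 = 1.274 mm.
The rigid supports impose zero overall length change; the single axial force P common to all segments must satisfy P Σ Lᵢ/(AᵢEᵢ) = δ_free.
Σ Lᵢ/(AᵢEᵢ) = 850/(2350×105×10³) + 310/(235×116×10³) = 1.482×10⁻⁵ mm/N.
Hence P = δ_free / Σ(L/AE) = 1.274/1.482×10⁻⁵ = 85.97 kN (tensile).
σ_{cast iron} = P / A = 85970 / 235 = 365.8 MPa.

σ ≈ 366 MPa (tensile)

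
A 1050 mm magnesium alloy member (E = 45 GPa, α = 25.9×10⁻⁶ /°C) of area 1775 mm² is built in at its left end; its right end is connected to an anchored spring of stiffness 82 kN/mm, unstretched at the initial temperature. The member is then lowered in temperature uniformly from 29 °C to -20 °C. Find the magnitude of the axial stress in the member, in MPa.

If the spring were absent the member would shorten by αΔT L = 25.9×10⁻⁶ × 49 × 1050 = 1.333 mm.
With a force P in the spring, the elastic change of the member is PL/(AE) and that of the spring is P/k; compatibility requires their sum to equal δ_free.
So P = δ_free / [L/(AE) + 1/k] = 1.333 / [ 1050/(1775×45×10³) + 1/(82×10³) ].
P = 1.333 / 2.534×10⁻⁵ = 52590 N.
σ = P/A = 52590/1775 = 29.63 MPa.

σ ≈ 29.6 MPa (tensile)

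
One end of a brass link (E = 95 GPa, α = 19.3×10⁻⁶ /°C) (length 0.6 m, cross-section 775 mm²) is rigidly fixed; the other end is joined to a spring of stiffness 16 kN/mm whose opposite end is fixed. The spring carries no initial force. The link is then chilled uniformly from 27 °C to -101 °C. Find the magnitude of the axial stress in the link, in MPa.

σ ≈ 27.1 MPa (tensile)

The unrestrained thermal change is αΔT L = 19.3×10⁻⁶ × 128 × 600 = 1.482 mm.
With a force P in the spring, the elastic change of the link is PL/(AE) and that of the spring is P/k; compatibility requires their sum to equal δ_free.
P [ L/(AE) + 1/k ] = δ_free → P [ 600/(775×95×10³) + 1/(16×10³) ] = 1.482.
P = 1.482 / 7.065×10⁻⁵ = 20980 N.
σ = P/A = 20980/775 = 27.07 MPa.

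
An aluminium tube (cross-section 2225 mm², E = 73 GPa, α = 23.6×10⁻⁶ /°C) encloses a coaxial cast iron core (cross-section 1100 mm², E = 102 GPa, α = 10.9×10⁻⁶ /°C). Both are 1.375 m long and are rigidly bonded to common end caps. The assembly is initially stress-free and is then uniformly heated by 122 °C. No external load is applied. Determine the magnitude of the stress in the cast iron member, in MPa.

Both members must finish at the same length. With the larger α, the aluminium tends to over-expand; the plates restrain it, putting the aluminium in compression and the cast iron in tension. With no external load the two internal forces are equal and opposite, magnitude P.
Compatibility of the two members (thermal + elastic change equal): (α₁ − α₂)ΔT = P·[1/(A₁E₁) + 1/(A₂E₂)].
|α₁ − α₂|·ΔT = 12.7×10⁻⁶ × 122 = 0.001549.
1/(A₁E₁) + 1/(A₂E₂) = 1/(2225×73×10³) + 1/(1100×102×10³) = 1.507×10⁻⁸ N⁻¹.
So P = 0.001549 / 1.507×10⁻⁸ = 102.8 kN.
σ_{cast iron} = P/A₂ = 102800/1100 = 93.47 MPa, tensile.

σ ≈ 93.5 MPa (tensile)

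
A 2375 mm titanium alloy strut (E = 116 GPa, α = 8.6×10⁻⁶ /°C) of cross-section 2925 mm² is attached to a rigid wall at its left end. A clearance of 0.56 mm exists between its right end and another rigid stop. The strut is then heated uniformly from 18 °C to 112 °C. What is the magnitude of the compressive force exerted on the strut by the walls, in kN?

P ≈ 194 kN

Free thermal elongation = αΔT L = 8.6×10⁻⁶ × 94 × 2375 = 1.92 mm.
After closing the 0.56 mm clearance, 1.92 − 0.56 = 1.36 mm of expansion remains to be suppressed by the wall.
So σ = E(δ_free − g)/L = 116×10³ × 1.36/2375 = 66.42 MPa.
Force on the wall = σA = 66.42 × 2925 mm² = 194.3 kN.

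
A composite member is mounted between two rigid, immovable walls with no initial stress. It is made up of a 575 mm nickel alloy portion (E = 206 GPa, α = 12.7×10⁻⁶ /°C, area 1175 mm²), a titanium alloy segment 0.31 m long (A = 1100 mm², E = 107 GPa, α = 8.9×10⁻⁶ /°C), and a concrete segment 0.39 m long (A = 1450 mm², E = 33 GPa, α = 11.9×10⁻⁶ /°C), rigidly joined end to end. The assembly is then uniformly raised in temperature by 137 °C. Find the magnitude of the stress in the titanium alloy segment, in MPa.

σ ≈ 139 MPa (compressive)

If the supports were absent, the total length change would be Σ αᵢΔT Lᵢ = 12.7×10⁻⁶×137×575 + 8.9×10⁻⁶×137×310 + 11.9×10⁻⁶×137×390 = 2.014 mm.
Since the ends are fixed, an axial force P builds up, equal in every segment, with P · Σ Lᵢ/(AᵢEᵢ) = δ_free.
The series flexibility is Σ Lᵢ/(AᵢEᵢ) = 575/(1175×206×10³) + 310/(1100×107×10³) + 390/(1450×33×10³) = 1.316×10⁻⁵ mm/N.
So P = 2.014 / 1.316×10⁻⁵ = 153.1 kN, compressive.
σ_{titanium alloy} = P / A = 153100 / 1100 = 139.1 MPa.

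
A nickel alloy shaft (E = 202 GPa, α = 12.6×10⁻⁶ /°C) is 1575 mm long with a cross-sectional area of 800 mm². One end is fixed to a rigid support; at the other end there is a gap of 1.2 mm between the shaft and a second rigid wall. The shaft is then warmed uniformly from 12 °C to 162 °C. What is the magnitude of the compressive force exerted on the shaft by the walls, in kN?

Unrestrained expansion: δ_free = αΔT L = 12.6×10⁻⁶ × 150 × 1575 = 2.977 mm.
After closing the 1.2 mm clearance, 2.977 − 1.2 = 1.777 mm of expansion remains to be suppressed by the wall.
So σ = E(δ_free − g)/L = 202×10³ × 1.777/1575 = 227.9 MPa.
P = σA = 227.9 × 800 = 182.3 kN.

P ≈ 182 kN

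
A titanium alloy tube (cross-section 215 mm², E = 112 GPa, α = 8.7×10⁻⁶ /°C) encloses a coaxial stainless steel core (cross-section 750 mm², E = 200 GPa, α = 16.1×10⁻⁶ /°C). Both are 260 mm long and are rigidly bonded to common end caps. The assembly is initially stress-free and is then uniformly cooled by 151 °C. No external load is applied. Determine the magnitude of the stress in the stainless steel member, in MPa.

σ ≈ 30.9 MPa (tensile)

Equilibrium of a rigid end plate with no external load gives equal and opposite internal forces ±P in the two members. Since α_{stainless steel} > α_{titanium alloy}, cooling drives the stainless steel into tension and the titanium alloy into compression.
Compatibility of the two members (thermal + elastic change equal): (α₁ − α₂)ΔT = P·[1/(A₁E₁) + 1/(A₂E₂)].
|α₁ − α₂|·ΔT = 7.4×10⁻⁶ × 151 = 0.001117.
1/(A₁E₁) + 1/(A₂E₂) = 1/(215×112×10³) + 1/(750×200×10³) = 4.819×10⁻⁸ N⁻¹.
So P = 0.001117 / 4.819×10⁻⁸ = 23.19 kN.
σ_{stainless steel} = P/A₂ = 23190/750 = 30.91 MPa, tensile.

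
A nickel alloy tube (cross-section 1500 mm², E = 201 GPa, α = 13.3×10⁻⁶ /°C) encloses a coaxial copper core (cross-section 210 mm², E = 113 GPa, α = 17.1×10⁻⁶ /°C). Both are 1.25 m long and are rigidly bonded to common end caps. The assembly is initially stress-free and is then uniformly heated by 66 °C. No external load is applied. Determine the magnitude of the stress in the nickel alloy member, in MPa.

σ ≈ 3.68 MPa (tensile)

Equilibrium of a rigid end plate with no external load gives equal and opposite internal forces ±P in the two members. Since α_{copper} > α_{nickel alloy}, heating drives the copper into compression and the nickel alloy into tension.
Equating the net (thermal + elastic) strains gives |α₁ − α₂|·ΔT = P·[1/(A₁E₁) + 1/(A₂E₂)].
|α₁ − α₂|·ΔT = 3.8×10⁻⁶ × 66 = 0.0002508.
1/(A₁E₁) + 1/(A₂E₂) = 1/(1500×201×10³) + 1/(210×113×10³) = 4.546×10⁻⁸ N⁻¹.
So P = 0.0002508 / 4.546×10⁻⁸ = 5.517 kN.
σ_{nickel alloy} = P/A₁ = 5517/1500 = 3.678 MPa, tensile.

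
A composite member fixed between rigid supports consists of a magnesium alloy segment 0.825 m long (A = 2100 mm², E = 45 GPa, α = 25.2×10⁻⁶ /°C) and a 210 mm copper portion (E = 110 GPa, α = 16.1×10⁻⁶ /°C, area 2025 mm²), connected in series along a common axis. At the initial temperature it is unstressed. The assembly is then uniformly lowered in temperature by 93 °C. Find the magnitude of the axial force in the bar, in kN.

With the walls removed the bar would change length by δ_free = Σ αᵢΔT Lᵢ = 25.2×10⁻⁶×93×825 + 16.1×10⁻⁶×93×210 = 2.248 mm.
The rigid supports impose zero overall length change; the single axial force P common to all segments must satisfy P Σ Lᵢ/(AᵢEᵢ) = δ_free.
Σ Lᵢ/(AᵢEᵢ) = 825/(2100×45×10³) + 210/(2025×110×10³) = 9.673×10⁻⁶ mm/N.
Hence P = δ_free / Σ(L/AE) = 2.248/9.673×10⁻⁶ = 232.4 kN (tensile).

P ≈ 232 kN (tensile)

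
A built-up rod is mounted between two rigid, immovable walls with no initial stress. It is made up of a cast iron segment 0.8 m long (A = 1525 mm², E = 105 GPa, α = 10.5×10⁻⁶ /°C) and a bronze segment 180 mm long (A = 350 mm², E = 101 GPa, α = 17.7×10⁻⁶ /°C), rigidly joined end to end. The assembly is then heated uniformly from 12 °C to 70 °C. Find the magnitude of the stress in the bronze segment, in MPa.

σ ≈ 190 MPa (compressive)

If the supports were absent, the total length change would be Σ αᵢΔT Lᵢ = 10.5×10⁻⁶×58×800 + 17.7×10⁻⁶×58×180 = 0.672 mm.
Since the ends are fixed, an axial force P builds up, equal in every segment, with P · Σ Lᵢ/(AᵢEᵢ) = δ_free.
Σ Lᵢ/(AᵢEᵢ) = 800/(1525×105×10³) + 180/(350×101×10³) = 1.009×10⁻⁵ mm/N.
P = 0.672 / 1.009×10⁻⁵ = 66610 N = 66.61 kN, compressive.
σ_{bronze} = P / A = 66610 / 350 = 190.3 MPa.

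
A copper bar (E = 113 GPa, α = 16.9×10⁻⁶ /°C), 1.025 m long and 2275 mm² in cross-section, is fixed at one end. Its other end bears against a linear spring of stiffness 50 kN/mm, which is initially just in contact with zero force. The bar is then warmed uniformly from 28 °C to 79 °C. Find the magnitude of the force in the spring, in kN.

P ≈ 36.8 kN

Free thermal expansion: δ_free = αΔT L = 16.9×10⁻⁶ × 51 × 1025 = 0.8834 mm.
Let P be the compressive force at the spring. The bar shortens elastically by PL/(AE) and the spring compresses by P/k; together these equal δ_free.
So P = δ_free / [L/(AE) + 1/k] = 0.8834 / [ 1025/(2275×113×10³) + 1/(50×10³) ].
P = 0.8834 / 2.399×10⁻⁵ = 36830 N.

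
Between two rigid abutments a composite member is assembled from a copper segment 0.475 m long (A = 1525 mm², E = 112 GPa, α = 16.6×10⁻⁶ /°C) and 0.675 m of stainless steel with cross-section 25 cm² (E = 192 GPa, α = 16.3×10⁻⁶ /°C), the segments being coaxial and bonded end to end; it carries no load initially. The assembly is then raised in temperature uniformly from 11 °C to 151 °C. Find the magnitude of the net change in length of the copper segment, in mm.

Free thermal expansion of the whole bar: Σ αᵢΔT Lᵢ = 16.6×10⁻⁶×140×475 + 16.3×10⁻⁶×140×675 = 2.644 mm.
The rigid supports impose zero overall length change; the single axial force P common to all segments must satisfy P Σ Lᵢ/(AᵢEᵢ) = δ_free.
Σ Lᵢ/(AᵢEᵢ) = 475/(1525×112×10³) + 675/(2500×192×10³) = 4.187×10⁻⁶ mm/N.
Hence P = δ_free / Σ(L/AE) = 2.644/4.187×10⁻⁶ = 631.5 kN (compressive).
For the copper segment, free thermal change = 16.6×10⁻⁶×140×475 = 1.104 mm and elastic change from P = 631500×475/(1525×112×10³) = 1.756 mm; these oppose, so the net change is 0.652 mm (segment shortens).

|ΔL| ≈ 0.652 mm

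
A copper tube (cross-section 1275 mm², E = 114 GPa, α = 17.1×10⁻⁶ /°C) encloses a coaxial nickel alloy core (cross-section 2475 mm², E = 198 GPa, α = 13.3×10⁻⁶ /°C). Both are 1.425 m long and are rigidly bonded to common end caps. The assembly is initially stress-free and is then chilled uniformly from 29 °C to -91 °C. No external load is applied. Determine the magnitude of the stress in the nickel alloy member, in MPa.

σ ≈ 20.7 MPa (compressive)

Equilibrium of a rigid end plate with no external load gives equal and opposite internal forces ±P in the two members. Since α_{copper} > α_{nickel alloy}, cooling drives the copper into tension and the nickel alloy into compression.
Setting the final lengths equal and cancelling L: (α₁ − α₂)ΔT = P/(A₁E₁) + P/(A₂E₂).
|α₁ − α₂|·ΔT = 3.8×10⁻⁶ × 120 = 0.000456.
1/(A₁E₁) + 1/(A₂E₂) = 1/(1275×114×10³) + 1/(2475×198×10³) = 8.921×10⁻⁹ N⁻¹.
So P = 0.000456 / 8.921×10⁻⁹ = 51.12 kN.
σ_{nickel alloy} = P/A₂ = 51120/2475 = 20.65 MPa, compressive.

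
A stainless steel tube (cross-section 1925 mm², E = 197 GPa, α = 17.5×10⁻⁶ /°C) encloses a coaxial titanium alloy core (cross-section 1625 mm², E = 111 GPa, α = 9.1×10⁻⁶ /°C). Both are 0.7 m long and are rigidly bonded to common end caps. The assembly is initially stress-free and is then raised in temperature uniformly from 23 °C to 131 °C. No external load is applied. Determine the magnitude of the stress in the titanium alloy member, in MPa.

σ ≈ 68.2 MPa (tensile)

Equilibrium of a rigid end plate with no external load gives equal and opposite internal forces ±P in the two members. Since α_{stainless steel} > α_{titanium alloy}, heating drives the stainless steel into compression and the titanium alloy into tension.
Compatibility of the two members (thermal + elastic change equal): (α₁ − α₂)ΔT = P·[1/(A₁E₁) + 1/(A₂E₂)].
|α₁ − α₂|·ΔT = 8.4×10⁻⁶ × 108 = 0.0009072.
1/(A₁E₁) + 1/(A₂E₂) = 1/(1925×197×10³) + 1/(1625×111×10³) = 8.181×10⁻⁹ N⁻¹.
So P = 0.0009072 / 8.181×10⁻⁹ = 110.9 kN.
σ_{titanium alloy} = P/A₂ = 110900/1625 = 68.24 MPa, tensile.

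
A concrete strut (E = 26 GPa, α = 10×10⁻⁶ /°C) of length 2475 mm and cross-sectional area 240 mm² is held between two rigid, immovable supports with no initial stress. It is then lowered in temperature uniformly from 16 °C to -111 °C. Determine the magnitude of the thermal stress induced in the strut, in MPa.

Because both ends are immovable the net strain is zero, and the suppressed thermal strain is αΔT = 10×10⁻⁶ × 127 = 1270×10⁻⁶.
σ = EαΔT = 26×10³ × 10×10⁻⁶ × 127 = 33.02 MPa (tensile; the strut is trying to contract).

σ ≈ 33 MPa (tensile)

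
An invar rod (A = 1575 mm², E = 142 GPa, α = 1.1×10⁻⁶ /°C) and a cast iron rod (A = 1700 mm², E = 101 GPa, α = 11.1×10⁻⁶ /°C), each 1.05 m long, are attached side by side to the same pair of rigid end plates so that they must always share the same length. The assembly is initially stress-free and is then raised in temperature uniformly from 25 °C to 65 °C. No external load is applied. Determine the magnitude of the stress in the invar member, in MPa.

Equilibrium of a rigid end plate with no external load gives equal and opposite internal forces ±P in the two members. Since α_{cast iron} > α_{invar}, heating drives the cast iron into compression and the invar into tension.
Equating the net (thermal + elastic) strains gives |α₁ − α₂|·ΔT = P·[1/(A₁E₁) + 1/(A₂E₂)].
|α₁ − α₂|·ΔT = 10×10⁻⁶ × 40 = 0.0004.
1/(A₁E₁) + 1/(A₂E₂) = 1/(1575×142×10³) + 1/(1700×101×10³) = 1.03×10⁻⁸ N⁻¹.
So P = 0.0004 / 1.03×10⁻⁸ = 38.85 kN.
σ_{invar} = P/A₁ = 38850/1575 = 24.67 MPa, tensile.

σ ≈ 24.7 MPa (tensile)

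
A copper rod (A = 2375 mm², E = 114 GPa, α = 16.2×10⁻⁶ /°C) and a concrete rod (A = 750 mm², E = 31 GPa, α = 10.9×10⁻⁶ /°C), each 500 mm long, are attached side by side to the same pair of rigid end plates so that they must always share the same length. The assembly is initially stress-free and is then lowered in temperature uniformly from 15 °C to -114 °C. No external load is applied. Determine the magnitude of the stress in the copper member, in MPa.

σ ≈ 6.16 MPa (tensile)

Equilibrium of a rigid end plate with no external load gives equal and opposite internal forces ±P in the two members. Since α_{copper} > α_{concrete}, cooling drives the copper into tension and the concrete into compression.
Equating the net (thermal + elastic) strains gives |α₁ − α₂|·ΔT = P·[1/(A₁E₁) + 1/(A₂E₂)].
|α₁ − α₂|·ΔT = 5.3×10⁻⁶ × 129 = 0.0006837.
1/(A₁E₁) + 1/(A₂E₂) = 1/(2375×114×10³) + 1/(750×31×10³) = 4.67×10⁻⁸ N⁻¹.
So P = 0.0006837 / 4.67×10⁻⁸ = 14.64 kN.
σ_{copper} = P/A₁ = 14640/2375 = 6.164 MPa, tensile.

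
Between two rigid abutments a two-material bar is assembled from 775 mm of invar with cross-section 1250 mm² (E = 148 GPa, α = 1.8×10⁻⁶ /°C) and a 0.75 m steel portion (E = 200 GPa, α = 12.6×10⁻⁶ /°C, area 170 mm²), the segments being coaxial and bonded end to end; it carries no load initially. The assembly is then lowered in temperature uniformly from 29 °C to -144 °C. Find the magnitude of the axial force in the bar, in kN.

Free thermal contraction of the whole bar: Σ αᵢΔT Lᵢ = 1.8×10⁻⁶×173×775 + 12.6×10⁻⁶×173×750 = 1.876 mm.
The walls prevent any net length change, so an axial force P (same in every segment) develops. Compatibility: P · Σ Lᵢ/(AᵢEᵢ) = δ_free.
Σ Lᵢ/(AᵢEᵢ) = 775/(1250×148×10³) + 750/(170×200×10³) = 2.625×10⁻⁵ mm/N.
P = 1.876 / 2.625×10⁻⁵ = 71480 N = 71.48 kN, tensile.

P ≈ 71.5 kN (tensile)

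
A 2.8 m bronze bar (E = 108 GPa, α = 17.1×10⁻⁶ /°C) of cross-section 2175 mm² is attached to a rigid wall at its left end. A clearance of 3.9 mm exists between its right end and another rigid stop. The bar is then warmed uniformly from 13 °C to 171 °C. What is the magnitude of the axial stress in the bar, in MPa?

Unrestrained expansion: δ_free = αΔT L = 17.1×10⁻⁶ × 158 × 2800 = 7.565 mm.
This exceeds the 3.9 mm gap, so the wall pushes back. The portion of expansion that must be recovered elastically is δ_free − gap = 7.565 − 3.9 = 3.665 mm.
So σ = E(δ_free − g)/L = 108×10³ × 3.665/2800 = 141.4 MPa.

σ ≈ 141 MPa (compressive)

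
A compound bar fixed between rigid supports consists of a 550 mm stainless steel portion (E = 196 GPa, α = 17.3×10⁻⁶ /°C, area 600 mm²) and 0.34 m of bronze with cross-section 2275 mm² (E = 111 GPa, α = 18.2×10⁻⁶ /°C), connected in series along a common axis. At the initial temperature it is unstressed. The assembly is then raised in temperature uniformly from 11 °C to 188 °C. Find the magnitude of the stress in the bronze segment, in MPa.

Free thermal expansion of the whole bar: Σ αᵢΔT Lᵢ = 17.3×10⁻⁶×177×550 + 18.2×10⁻⁶×177×340 = 2.779 mm.
Since the ends are fixed, an axial force P builds up, equal in every segment, with P · Σ Lᵢ/(AᵢEᵢ) = δ_free.
Σ Lᵢ/(AᵢEᵢ) = 550/(600×196×10³) + 340/(2275×111×10³) = 6.023×10⁻⁶ mm/N.
So P = 2.779 / 6.023×10⁻⁶ = 461.4 kN, compressive.
σ_{bronze} = P / A = 461400 / 2275 = 202.8 MPa.

σ ≈ 203 MPa (compressive)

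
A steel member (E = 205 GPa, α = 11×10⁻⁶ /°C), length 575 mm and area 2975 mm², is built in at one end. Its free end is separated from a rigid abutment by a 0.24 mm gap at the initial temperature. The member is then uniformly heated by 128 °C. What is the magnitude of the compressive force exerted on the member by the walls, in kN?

P ≈ 604 kN

Unrestrained expansion: δ_free = αΔT L = 11×10⁻⁶ × 128 × 575 = 0.8096 mm.
After closing the 0.24 mm clearance, 0.8096 − 0.24 = 0.5696 mm of expansion remains to be suppressed by the wall.
That suppressed elongation corresponds to σ = E·Δ/L = 205×10³ × 0.5696/575 = 203.1 MPa.
Force on the wall = σA = 203.1 × 2975 mm² = 604.1 kN.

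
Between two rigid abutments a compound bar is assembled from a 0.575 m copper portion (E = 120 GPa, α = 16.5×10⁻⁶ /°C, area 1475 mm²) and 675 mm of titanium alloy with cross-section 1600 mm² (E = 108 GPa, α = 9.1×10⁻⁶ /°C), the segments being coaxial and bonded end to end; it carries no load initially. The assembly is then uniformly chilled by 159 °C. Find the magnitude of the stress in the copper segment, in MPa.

With the walls removed the bar would change length by δ_free = Σ αᵢΔT Lᵢ = 16.5×10⁻⁶×159×575 + 9.1×10⁻⁶×159×675 = 2.485 mm.
The rigid supports impose zero overall length change; the single axial force P common to all segments must satisfy P Σ Lᵢ/(AᵢEᵢ) = δ_free.
Σ Lᵢ/(AᵢEᵢ) = 575/(1475×120×10³) + 675/(1600×108×10³) = 7.155×10⁻⁶ mm/N.
So P = 2.485 / 7.155×10⁻⁶ = 347.3 kN, tensile.
σ_{copper} = P / A = 347300 / 1475 = 235.5 MPa.

σ ≈ 235 MPa (tensile)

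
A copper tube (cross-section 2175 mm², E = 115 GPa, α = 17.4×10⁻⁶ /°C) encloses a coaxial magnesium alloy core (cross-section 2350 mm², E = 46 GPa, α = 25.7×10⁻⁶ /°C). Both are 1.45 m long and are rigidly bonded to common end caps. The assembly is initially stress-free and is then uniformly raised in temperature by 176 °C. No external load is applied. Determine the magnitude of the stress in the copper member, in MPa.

Both members must finish at the same length. With the larger α, the magnesium alloy tends to over-expand; the plates restrain it, putting the magnesium alloy in compression and the copper in tension. With no external load the two internal forces are equal and opposite, magnitude P.
Setting the final lengths equal and cancelling L: (α₁ − α₂)ΔT = P/(A₁E₁) + P/(A₂E₂).
|α₁ − α₂|·ΔT = 8.3×10⁻⁶ × 176 = 0.001461.
1/(A₁E₁) + 1/(A₂E₂) = 1/(2175×115×10³) + 1/(2350×46×10³) = 1.325×10⁻⁸ N⁻¹.
P = 0.001461 / 1.325×10⁻⁸ = 110300 N = 110.3 kN.
σ_{copper} = P/A₁ = 110300/2175 = 50.69 MPa, tensile.

σ ≈ 50.7 MPa (tensile)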